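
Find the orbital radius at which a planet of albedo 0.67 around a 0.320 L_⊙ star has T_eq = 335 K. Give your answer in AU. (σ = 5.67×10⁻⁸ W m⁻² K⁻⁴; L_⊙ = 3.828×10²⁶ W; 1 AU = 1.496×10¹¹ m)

L = 0.320 × 3.828×10²⁶ = 1.22×10²⁶ W.
From T_eq⁴ = L(1−A)/(16πσd²): d = √[L(1−A)/(16πσT_eq⁴)].
d = √[1.22×10²⁶ × 0.33 / (16π × 5.67×10⁻⁸ × (335)⁴)] = 3.36×10¹⁰ m = 0.224 AU.

d ≈ 0.224 AU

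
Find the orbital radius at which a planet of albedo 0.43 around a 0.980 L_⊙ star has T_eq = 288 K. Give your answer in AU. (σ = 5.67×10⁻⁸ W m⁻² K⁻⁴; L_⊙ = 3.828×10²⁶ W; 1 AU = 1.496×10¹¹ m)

L = 0.980 × 3.828×10²⁶ = 3.75×10²⁶ W.
From T_eq⁴ = L(1−A)/(16πσd²): d = √[L(1−A)/(16πσT_eq⁴)].
d = √[3.75×10²⁶ × 0.57 / (16π × 5.67×10⁻⁸ × (288)⁴)] = 1.04×10¹¹ m = 0.698 AU.

d ≈ 0.698 AU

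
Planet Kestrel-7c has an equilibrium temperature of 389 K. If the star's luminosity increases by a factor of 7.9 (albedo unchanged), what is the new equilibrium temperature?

T_eq ≈ 652 K

T_eq ∝ L^(1/4) · d^(−1/2).
T′ = 389 × 7.9^(1/4) = 652 K.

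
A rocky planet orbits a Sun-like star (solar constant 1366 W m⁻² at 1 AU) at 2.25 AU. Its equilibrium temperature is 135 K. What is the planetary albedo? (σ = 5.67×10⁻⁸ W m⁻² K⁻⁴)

Flux at 2.25 AU: S = 1366/2.25² = 270 W m⁻².
From T_eq⁴ = S(1−A)/(4σ): 1−A = 4σT_eq⁴/S.
1−A = 4 × 5.67×10⁻⁸ × (135)⁴ / 270 = 0.279.

A ≈ 0.72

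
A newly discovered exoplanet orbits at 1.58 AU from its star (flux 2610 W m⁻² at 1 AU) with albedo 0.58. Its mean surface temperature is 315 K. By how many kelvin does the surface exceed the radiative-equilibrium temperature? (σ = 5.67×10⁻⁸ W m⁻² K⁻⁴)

ΔT ≈ 105.2 K

S = 2610/1.58² = 1046 W m⁻².
T_eq = [S(1−A)/(4σ)]^(1/4) = [1046×0.42/(4×5.67×10⁻⁸)]^(1/4) = 209.8 K.
ΔT = T_surf − T_eq = 315 − 209.8.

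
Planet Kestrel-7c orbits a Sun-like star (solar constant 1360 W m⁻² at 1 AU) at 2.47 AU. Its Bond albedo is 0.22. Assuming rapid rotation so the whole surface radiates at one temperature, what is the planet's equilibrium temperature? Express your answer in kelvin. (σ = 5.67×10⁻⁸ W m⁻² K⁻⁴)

T_eq ≈ 166 K

Flux at 2.47 AU: S = 1360/2.47² = 223 W m⁻².
Energy balance: absorbed = emitted ⇒ πR²·S(1−A) = 4πR²·σT_eq⁴, so T_eq⁴ = S(1−A)/(4σ).
T_eq = [223 × 0.78 / (4 × 5.67×10⁻⁸)]^(1/4) = (7.67×10⁸)^(1/4) = 166 K.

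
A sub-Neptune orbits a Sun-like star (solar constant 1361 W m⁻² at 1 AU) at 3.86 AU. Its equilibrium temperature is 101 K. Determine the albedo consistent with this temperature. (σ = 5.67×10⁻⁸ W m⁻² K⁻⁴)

A ≈ 0.74

Flux at 3.86 AU: S = 1361/3.86² = 91.3 W m⁻².
From T_eq⁴ = S(1−A)/(4σ): 1−A = 4σT_eq⁴/S.
1−A = 4 × 5.67×10⁻⁸ × (101)⁴ / 91.3 = 0.258.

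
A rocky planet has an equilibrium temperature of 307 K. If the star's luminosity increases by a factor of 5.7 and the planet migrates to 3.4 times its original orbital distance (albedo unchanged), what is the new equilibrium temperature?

T_eq ≈ 257 K

T_eq ∝ L^(1/4) · d^(−1/2).
T′ = 307 × 5.7^(1/4) / 3.4^(1/2) = 257 K.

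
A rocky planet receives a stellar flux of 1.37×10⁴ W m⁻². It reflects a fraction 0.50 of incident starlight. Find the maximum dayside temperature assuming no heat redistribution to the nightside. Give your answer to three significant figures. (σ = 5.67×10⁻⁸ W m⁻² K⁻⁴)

With no redistribution each surface element balances locally: S(1−A) = σT⁴.
T = [1.37×10⁴ × 0.50 / 5.67×10⁻⁸]^(1/4) = (1.21×10¹¹)^(1/4) = 590 K.

T_ss ≈ 590 K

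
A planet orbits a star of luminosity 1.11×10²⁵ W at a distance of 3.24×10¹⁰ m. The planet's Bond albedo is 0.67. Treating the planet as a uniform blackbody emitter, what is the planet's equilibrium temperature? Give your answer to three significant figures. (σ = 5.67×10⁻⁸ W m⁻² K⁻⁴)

Flux: S = L/(4πd²) = 1.11×10²⁵/(4π×(3.24×10¹⁰)²) = 841 W m⁻².
Energy balance: absorbed = emitted ⇒ πR²·S(1−A) = 4πR²·σT_eq⁴, so T_eq⁴ = S(1−A)/(4σ).
T_eq = [841 × 0.33 / (4 × 5.67×10⁻⁸)]^(1/4) = (1.22×10⁹)^(1/4) = 187 K.

T_eq ≈ 187 K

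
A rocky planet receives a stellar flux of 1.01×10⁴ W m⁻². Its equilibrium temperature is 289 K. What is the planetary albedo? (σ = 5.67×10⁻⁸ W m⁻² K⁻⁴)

A ≈ 0.84

From T_eq⁴ = S(1−A)/(4σ): 1−A = 4σT_eq⁴/S.
1−A = 4 × 5.67×10⁻⁸ × (289)⁴ / 1.01×10⁴ = 0.157.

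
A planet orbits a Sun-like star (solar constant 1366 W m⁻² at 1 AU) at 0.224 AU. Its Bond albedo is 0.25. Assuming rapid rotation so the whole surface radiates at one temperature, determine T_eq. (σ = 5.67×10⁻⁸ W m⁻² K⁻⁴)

Flux at 0.224 AU: S = 1366/0.224² = 2.72×10⁴ W m⁻².
Energy balance: absorbed = emitted ⇒ πR²·S(1−A) = 4πR²·σT_eq⁴, so T_eq⁴ = S(1−A)/(4σ).
T_eq = [2.72×10⁴ × 0.75 / (4 × 5.67×10⁻⁸)]^(1/4) = (9.00×10¹⁰)^(1/4) = 548 K.

T_eq ≈ 548 K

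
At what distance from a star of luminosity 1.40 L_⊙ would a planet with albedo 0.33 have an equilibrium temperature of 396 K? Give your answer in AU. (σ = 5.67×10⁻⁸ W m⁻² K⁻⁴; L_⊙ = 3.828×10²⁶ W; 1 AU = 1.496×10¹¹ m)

L = 1.40 × 3.828×10²⁶ = 5.36×10²⁶ W.
From T_eq⁴ = L(1−A)/(16πσd²): d = √[L(1−A)/(16πσT_eq⁴)].
d = √[5.36×10²⁶ × 0.67 / (16π × 5.67×10⁻⁸ × (396)⁴)] = 7.16×10¹⁰ m = 0.478 AU.

d ≈ 0.478 AU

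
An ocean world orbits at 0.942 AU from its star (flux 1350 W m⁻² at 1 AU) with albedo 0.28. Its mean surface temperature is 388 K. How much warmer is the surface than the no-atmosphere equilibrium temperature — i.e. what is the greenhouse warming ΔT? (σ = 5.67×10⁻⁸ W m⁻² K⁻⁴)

S = 1350/0.942² = 1521 W m⁻².
T_eq = [S(1−A)/(4σ)]^(1/4) = [1521×0.72/(4×5.67×10⁻⁸)]^(1/4) = 263.6 K.
ΔT = T_surf − T_eq = 388 − 263.6.

ΔT ≈ 124.4 K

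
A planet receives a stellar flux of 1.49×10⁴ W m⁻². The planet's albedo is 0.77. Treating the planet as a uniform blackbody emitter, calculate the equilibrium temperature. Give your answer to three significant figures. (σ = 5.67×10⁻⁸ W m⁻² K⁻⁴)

Energy balance: absorbed = emitted ⇒ πR²·S(1−A) = 4πR²·σT_eq⁴, so T_eq⁴ = S(1−A)/(4σ).
T_eq = [1.49×10⁴ × 0.23 / (4 × 5.67×10⁻⁸)]^(1/4) = (1.51×10¹⁰)^(1/4) = 351 K.

T_eq ≈ 351 K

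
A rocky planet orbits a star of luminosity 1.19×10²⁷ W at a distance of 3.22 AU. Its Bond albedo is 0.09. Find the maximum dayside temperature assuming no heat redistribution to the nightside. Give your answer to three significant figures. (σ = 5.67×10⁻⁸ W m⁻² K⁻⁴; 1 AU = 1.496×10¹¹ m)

d = 3.22 AU = 4.82×10¹¹ m.
Flux: S = L/(4πd²) = 1.19×10²⁷/(4π×(4.82×10¹¹)²) = 408 W m⁻².
With no redistribution each surface element balances locally: S(1−A) = σT⁴.
T = [408 × 0.91 / 5.67×10⁻⁸]^(1/4) = (6.55×10⁹)^(1/4) = 284 K.

T_ss ≈ 284 K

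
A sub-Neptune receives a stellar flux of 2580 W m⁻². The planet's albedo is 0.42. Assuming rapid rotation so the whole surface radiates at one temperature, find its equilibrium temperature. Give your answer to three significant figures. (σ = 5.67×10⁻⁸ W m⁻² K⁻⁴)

T_eq ≈ 285 K

Energy balance: absorbed = emitted ⇒ πR²·S(1−A) = 4πR²·σT_eq⁴, so T_eq⁴ = S(1−A)/(4σ).
T_eq = [2580 × 0.58 / (4 × 5.67×10⁻⁸)]^(1/4) = (6.60×10⁹)^(1/4) = 285 K.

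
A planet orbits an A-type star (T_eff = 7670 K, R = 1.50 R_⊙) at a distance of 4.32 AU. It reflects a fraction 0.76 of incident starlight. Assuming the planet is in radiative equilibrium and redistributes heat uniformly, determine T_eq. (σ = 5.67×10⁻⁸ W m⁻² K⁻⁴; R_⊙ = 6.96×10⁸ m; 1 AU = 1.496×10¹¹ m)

T_eq ≈ 153 K

R_⋆ = 1.50 × 6.96×10⁸ = 1.04×10⁹ m.
d = 4.32 AU = 6.46×10¹¹ m.
L = 4πR_⋆²σT_⋆⁴ = 4π(1.04×10⁹)² × 5.67×10⁻⁸ × (7670)⁴ = 2.69×10²⁷ W.
S = L/(4πd²) = 512 W m⁻².
Energy balance: absorbed = emitted ⇒ πR²·S(1−A) = 4πR²·σT_eq⁴, so T_eq⁴ = S(1−A)/(4σ).
T_eq = [512 × 0.24 / (4 × 5.67×10⁻⁸)]^(1/4) = (5.42×10⁸)^(1/4) = 153 K.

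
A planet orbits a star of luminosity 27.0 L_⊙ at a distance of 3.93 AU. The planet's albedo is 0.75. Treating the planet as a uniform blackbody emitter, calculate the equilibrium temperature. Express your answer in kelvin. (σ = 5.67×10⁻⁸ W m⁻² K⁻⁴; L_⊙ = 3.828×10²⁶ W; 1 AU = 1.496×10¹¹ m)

d = 3.93 AU = 5.88×10¹¹ m.
L = 27.0 × 3.828×10²⁶ = 1.03×10²⁸ W.
Flux: S = L/(4πd²) = 1.03×10²⁸/(4π×(5.88×10¹¹)²) = 2380 W m⁻².
Energy balance: absorbed = emitted ⇒ πR²·S(1−A) = 4πR²·σT_eq⁴, so T_eq⁴ = S(1−A)/(4σ).
T_eq = [2380 × 0.25 / (4 × 5.67×10⁻⁸)]^(1/4) = (2.62×10⁹)^(1/4) = 226 K.

T_eq ≈ 226 K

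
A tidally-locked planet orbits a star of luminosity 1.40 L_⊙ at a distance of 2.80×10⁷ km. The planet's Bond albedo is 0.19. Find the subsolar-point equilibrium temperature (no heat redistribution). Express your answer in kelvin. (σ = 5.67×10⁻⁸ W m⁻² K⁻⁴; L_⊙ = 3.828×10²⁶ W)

d = 2.80×10⁷ km = 2.80×10¹⁰ m.
L = 1.40 × 3.828×10²⁶ = 5.36×10²⁶ W.
Flux: S = L/(4πd²) = 5.36×10²⁶/(4π×(2.80×10¹⁰)²) = 5.44×10⁴ W m⁻².
At the subsolar point the surface absorbs S(1−A) and emits σT⁴ per unit area — no factor of 4, since only the local patch is in balance.
T = [5.44×10⁴ × 0.81 / 5.67×10⁻⁸]^(1/4) = (7.77×10¹¹)^(1/4) = 939 K.

T_ss ≈ 939 K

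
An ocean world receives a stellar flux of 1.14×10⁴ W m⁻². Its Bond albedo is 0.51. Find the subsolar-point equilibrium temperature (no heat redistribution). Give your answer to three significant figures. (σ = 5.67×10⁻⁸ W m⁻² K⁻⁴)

At the subsolar point the surface absorbs S(1−A) and emits σT⁴ per unit area — no factor of 4, since only the local patch is in balance.
T = [1.14×10⁴ × 0.49 / 5.67×10⁻⁸]^(1/4) = (9.85×10¹⁰)^(1/4) = 560 K.

T_ss ≈ 560 K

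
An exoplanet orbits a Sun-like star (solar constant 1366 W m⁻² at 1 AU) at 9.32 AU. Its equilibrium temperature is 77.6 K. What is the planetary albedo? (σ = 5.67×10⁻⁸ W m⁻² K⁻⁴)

Flux at 9.32 AU: S = 1366/9.32² = 15.7 W m⁻².
From T_eq⁴ = S(1−A)/(4σ): 1−A = 4σT_eq⁴/S.
1−A = 4 × 5.67×10⁻⁸ × (77.6)⁴ / 15.7 = 0.523.

A ≈ 0.48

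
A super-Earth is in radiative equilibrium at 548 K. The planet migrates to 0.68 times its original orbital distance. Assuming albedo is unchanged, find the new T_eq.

T_eq ∝ L^(1/4) · d^(−1/2).
T′ = 548 / 0.68^(1/2) = 665 K.

T_eq ≈ 665 K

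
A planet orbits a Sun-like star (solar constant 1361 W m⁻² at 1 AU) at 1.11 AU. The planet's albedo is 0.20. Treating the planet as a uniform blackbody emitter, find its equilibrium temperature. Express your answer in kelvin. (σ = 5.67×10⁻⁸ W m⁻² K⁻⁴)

Flux at 1.11 AU: S = 1361/1.11² = 1100 W m⁻².
Energy balance: absorbed = emitted ⇒ πR²·S(1−A) = 4πR²·σT_eq⁴, so T_eq⁴ = S(1−A)/(4σ).
T_eq = [1100 × 0.80 / (4 × 5.67×10⁻⁸)]^(1/4) = (3.90×10⁹)^(1/4) = 250 K.

T_eq ≈ 250 K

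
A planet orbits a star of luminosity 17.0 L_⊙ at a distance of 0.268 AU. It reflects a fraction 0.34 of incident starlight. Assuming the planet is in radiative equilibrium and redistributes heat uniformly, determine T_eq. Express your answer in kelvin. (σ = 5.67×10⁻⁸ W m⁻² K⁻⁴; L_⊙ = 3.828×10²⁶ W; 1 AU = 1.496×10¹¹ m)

d = 0.268 AU = 4.01×10¹⁰ m.
L = 17.0 × 3.828×10²⁶ = 6.51×10²⁷ W.
Flux: S = L/(4πd²) = 6.51×10²⁷/(4π×(4.01×10¹⁰)²) = 3.22×10⁵ W m⁻².
Energy balance: absorbed = emitted ⇒ πR²·S(1−A) = 4πR²·σT_eq⁴, so T_eq⁴ = S(1−A)/(4σ).
T_eq = [3.22×10⁵ × 0.66 / (4 × 5.67×10⁻⁸)]^(1/4) = (9.38×10¹¹)^(1/4) = 984 K.

T_eq ≈ 984 K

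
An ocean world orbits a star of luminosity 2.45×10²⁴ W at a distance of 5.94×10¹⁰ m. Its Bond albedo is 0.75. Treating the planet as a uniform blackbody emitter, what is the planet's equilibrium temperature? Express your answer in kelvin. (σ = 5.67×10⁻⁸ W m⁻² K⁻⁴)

T_eq ≈ 88.3 K

Flux: S = L/(4πd²) = 2.45×10²⁴/(4π×(5.94×10¹⁰)²) = 55.3 W m⁻².
Energy balance: absorbed = emitted ⇒ πR²·S(1−A) = 4πR²·σT_eq⁴, so T_eq⁴ = S(1−A)/(4σ).
T_eq = [55.3 × 0.25 / (4 × 5.67×10⁻⁸)]^(1/4) = (6.09×10⁷)^(1/4) = 88.3 K.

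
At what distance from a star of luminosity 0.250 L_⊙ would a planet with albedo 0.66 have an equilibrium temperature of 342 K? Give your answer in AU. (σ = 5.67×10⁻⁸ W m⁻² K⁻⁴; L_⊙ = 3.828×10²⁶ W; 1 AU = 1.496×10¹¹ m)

L = 0.250 × 3.828×10²⁶ = 9.57×10²⁵ W.
From T_eq⁴ = L(1−A)/(16πσd²): d = √[L(1−A)/(16πσT_eq⁴)].
d = √[9.57×10²⁵ × 0.34 / (16π × 5.67×10⁻⁸ × (342)⁴)] = 2.89×10¹⁰ m = 0.193 AU.

d ≈ 0.193 AU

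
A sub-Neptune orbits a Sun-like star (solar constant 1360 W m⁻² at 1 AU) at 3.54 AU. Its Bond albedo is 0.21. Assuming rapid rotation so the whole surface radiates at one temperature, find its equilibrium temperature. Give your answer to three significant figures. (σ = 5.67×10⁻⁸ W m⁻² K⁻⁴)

T_eq ≈ 139 K

Flux at 3.54 AU: S = 1360/3.54² = 109 W m⁻².
Energy balance: absorbed = emitted ⇒ πR²·S(1−A) = 4πR²·σT_eq⁴, so T_eq⁴ = S(1−A)/(4σ).
T_eq = [109 × 0.79 / (4 × 5.67×10⁻⁸)]^(1/4) = (3.78×10⁸)^(1/4) = 139 K.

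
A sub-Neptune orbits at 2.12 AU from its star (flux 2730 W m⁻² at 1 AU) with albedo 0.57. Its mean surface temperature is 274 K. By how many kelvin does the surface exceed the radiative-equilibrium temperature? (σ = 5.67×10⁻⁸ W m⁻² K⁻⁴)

S = 2730/2.12² = 607.4 W m⁻².
T_eq = [S(1−A)/(4σ)]^(1/4) = [607.4×0.43/(4×5.67×10⁻⁸)]^(1/4) = 184.2 K.
ΔT = T_surf − T_eq = 274 − 184.2.

ΔT ≈ 89.8 K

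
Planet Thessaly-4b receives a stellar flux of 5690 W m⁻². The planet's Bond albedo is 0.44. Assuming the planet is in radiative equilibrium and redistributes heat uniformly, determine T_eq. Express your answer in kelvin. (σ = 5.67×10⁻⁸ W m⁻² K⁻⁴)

T_eq ≈ 344 K

Energy balance: absorbed = emitted ⇒ πR²·S(1−A) = 4πR²·σT_eq⁴, so T_eq⁴ = S(1−A)/(4σ).
T_eq = [5690 × 0.56 / (4 × 5.67×10⁻⁸)]^(1/4) = (1.40×10¹⁰)^(1/4) = 344 K.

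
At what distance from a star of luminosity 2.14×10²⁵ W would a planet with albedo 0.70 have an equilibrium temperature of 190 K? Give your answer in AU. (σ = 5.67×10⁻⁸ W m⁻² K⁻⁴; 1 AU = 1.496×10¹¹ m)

From T_eq⁴ = L(1−A)/(16πσd²): d = √[L(1−A)/(16πσT_eq⁴)].
d = √[2.14×10²⁵ × 0.30 / (16π × 5.67×10⁻⁸ × (190)⁴)] = 4.16×10¹⁰ m = 0.278 AU.

d ≈ 0.278 AU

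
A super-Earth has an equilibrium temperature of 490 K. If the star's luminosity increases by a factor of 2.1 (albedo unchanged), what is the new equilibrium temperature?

T_eq ∝ L^(1/4) · d^(−1/2).
T′ = 490 × 2.1^(1/4) = 590 K.

T_eq ≈ 590 K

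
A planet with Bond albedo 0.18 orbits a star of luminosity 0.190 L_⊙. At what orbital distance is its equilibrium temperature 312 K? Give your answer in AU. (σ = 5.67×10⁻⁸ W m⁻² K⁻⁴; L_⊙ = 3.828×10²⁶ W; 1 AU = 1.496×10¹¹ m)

L = 0.190 × 3.828×10²⁶ = 7.27×10²⁵ W.
From T_eq⁴ = L(1−A)/(16πσd²): d = √[L(1−A)/(16πσT_eq⁴)].
d = √[7.27×10²⁵ × 0.82 / (16π × 5.67×10⁻⁸ × (312)⁴)] = 4.70×10¹⁰ m = 0.314 AU.

d ≈ 0.314 AU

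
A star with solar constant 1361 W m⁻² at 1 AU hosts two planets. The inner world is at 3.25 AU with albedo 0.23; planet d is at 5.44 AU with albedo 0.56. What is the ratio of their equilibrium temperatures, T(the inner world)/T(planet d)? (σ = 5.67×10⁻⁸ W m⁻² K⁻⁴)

T₁/T₂ ≈ 1.488

T_eq = [S₀(1−A)/(4σd²)]^(1/4), so T ∝ (1−A)^(1/4) / √d.
T₁ = [1361×0.77/(4×5.67×10⁻⁸×3.25²)]^(1/4) = 144.62 K.
T₂ = [1361×0.44/(4×5.67×10⁻⁸×5.44²)]^(1/4) = 97.19 K.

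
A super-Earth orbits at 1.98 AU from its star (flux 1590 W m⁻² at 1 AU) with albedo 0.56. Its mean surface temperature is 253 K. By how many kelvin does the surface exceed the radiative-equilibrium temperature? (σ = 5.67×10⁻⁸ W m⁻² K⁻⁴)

ΔT ≈ 85.5 K

S = 1590/1.98² = 405.6 W m⁻².
T_eq = [S(1−A)/(4σ)]^(1/4) = [405.6×0.44/(4×5.67×10⁻⁸)]^(1/4) = 167.5 K.
ΔT = T_surf − T_eq = 253 − 167.5.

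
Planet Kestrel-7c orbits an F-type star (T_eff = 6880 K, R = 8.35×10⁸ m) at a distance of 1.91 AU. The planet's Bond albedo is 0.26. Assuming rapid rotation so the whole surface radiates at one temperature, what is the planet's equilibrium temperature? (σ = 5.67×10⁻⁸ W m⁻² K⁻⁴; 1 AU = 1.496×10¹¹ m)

d = 1.91 AU = 2.86×10¹¹ m.
L = 4πR_⋆²σT_⋆⁴ = 4π(8.35×10⁸)² × 5.67×10⁻⁸ × (6880)⁴ = 1.11×10²⁷ W.
S = L/(4πd²) = 1080 W m⁻².
Energy balance: absorbed = emitted ⇒ πR²·S(1−A) = 4πR²·σT_eq⁴, so T_eq⁴ = S(1−A)/(4σ).
T_eq = [1080 × 0.74 / (4 × 5.67×10⁻⁸)]^(1/4) = (3.54×10⁹)^(1/4) = 244 K.

T_eq ≈ 244 K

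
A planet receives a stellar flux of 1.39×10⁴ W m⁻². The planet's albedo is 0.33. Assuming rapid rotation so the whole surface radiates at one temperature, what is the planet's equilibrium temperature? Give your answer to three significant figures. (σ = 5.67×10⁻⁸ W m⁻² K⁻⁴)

T_eq ≈ 450 K

Energy balance: absorbed = emitted ⇒ πR²·S(1−A) = 4πR²·σT_eq⁴, so T_eq⁴ = S(1−A)/(4σ).
T_eq = [1.39×10⁴ × 0.67 / (4 × 5.67×10⁻⁸)]^(1/4) = (4.11×10¹⁰)^(1/4) = 450 K.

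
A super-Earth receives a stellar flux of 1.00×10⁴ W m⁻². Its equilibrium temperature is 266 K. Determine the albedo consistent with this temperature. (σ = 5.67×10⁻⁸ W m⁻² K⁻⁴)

A ≈ 0.89

From T_eq⁴ = S(1−A)/(4σ): 1−A = 4σT_eq⁴/S.
1−A = 4 × 5.67×10⁻⁸ × (266)⁴ / 1.00×10⁴ = 0.114.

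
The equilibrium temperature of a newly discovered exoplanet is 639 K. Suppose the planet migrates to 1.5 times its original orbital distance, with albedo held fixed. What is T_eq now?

T_eq ≈ 522 K

T_eq ∝ L^(1/4) · d^(−1/2).
T′ = 639 / 1.5^(1/2) = 522 K.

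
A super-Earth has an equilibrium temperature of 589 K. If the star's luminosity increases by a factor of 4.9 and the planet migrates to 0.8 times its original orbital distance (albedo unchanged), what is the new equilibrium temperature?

T_eq ∝ L^(1/4) · d^(−1/2).
T′ = 589 × 4.9^(1/4) / 0.8^(1/2) = 980 K.

T_eq ≈ 980 K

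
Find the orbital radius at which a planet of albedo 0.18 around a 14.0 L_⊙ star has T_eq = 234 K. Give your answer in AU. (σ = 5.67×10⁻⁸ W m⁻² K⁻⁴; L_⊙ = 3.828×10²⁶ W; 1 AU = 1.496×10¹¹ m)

L = 14.0 × 3.828×10²⁶ = 5.36×10²⁷ W.
From T_eq⁴ = L(1−A)/(16πσd²): d = √[L(1−A)/(16πσT_eq⁴)].
d = √[5.36×10²⁷ × 0.82 / (16π × 5.67×10⁻⁸ × (234)⁴)] = 7.17×10¹¹ m = 4.79 AU.

d ≈ 4.79 AU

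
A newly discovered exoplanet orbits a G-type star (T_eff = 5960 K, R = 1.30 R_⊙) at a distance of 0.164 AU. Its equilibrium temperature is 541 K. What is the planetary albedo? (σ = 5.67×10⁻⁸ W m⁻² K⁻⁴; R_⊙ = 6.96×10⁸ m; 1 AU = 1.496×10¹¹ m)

R_⋆ = 1.30 × 6.96×10⁸ = 9.05×10⁸ m.
d = 0.164 AU = 2.45×10¹⁰ m.
L = 4πR_⋆²σT_⋆⁴ = 4π(9.05×10⁸)² × 5.67×10⁻⁸ × (5960)⁴ = 7.36×10²⁶ W.
S = L/(4πd²) = 9.73×10⁴ W m⁻².
From T_eq⁴ = S(1−A)/(4σ): 1−A = 4σT_eq⁴/S.
1−A = 4 × 5.67×10⁻⁸ × (541)⁴ / 9.73×10⁴ = 0.200.

A ≈ 0.80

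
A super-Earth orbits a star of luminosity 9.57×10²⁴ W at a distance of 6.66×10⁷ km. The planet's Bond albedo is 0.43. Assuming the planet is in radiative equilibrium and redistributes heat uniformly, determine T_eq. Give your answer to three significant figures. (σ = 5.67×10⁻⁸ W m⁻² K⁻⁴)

T_eq ≈ 144 K

d = 6.66×10⁷ km = 6.66×10¹⁰ m.
Flux: S = L/(4πd²) = 9.57×10²⁴/(4π×(6.66×10¹⁰)²) = 172 W m⁻².
Energy balance: absorbed = emitted ⇒ πR²·S(1−A) = 4πR²·σT_eq⁴, so T_eq⁴ = S(1−A)/(4σ).
T_eq = [172 × 0.57 / (4 × 5.67×10⁻⁸)]^(1/4) = (4.32×10⁸)^(1/4) = 144 K.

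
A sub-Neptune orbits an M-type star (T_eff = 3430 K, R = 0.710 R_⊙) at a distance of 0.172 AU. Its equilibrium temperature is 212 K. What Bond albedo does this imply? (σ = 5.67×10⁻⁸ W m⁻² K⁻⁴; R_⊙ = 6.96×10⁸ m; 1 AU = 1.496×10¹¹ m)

R_⋆ = 0.710 × 6.96×10⁸ = 4.94×10⁸ m.
d = 0.172 AU = 2.57×10¹⁰ m.
L = 4πR_⋆²σT_⋆⁴ = 4π(4.94×10⁸)² × 5.67×10⁻⁸ × (3430)⁴ = 2.41×10²⁵ W.
S = L/(4πd²) = 2890 W m⁻².
From T_eq⁴ = S(1−A)/(4σ): 1−A = 4σT_eq⁴/S.
1−A = 4 × 5.67×10⁻⁸ × (212)⁴ / 2890 = 0.158.

A ≈ 0.84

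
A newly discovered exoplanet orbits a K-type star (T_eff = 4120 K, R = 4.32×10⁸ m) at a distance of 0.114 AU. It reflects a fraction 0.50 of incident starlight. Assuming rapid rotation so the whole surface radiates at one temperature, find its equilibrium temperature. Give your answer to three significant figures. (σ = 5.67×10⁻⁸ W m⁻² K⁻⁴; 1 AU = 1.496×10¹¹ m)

d = 0.114 AU = 1.71×10¹⁰ m.
L = 4πR_⋆²σT_⋆⁴ = 4π(4.32×10⁸)² × 5.67×10⁻⁸ × (4120)⁴ = 3.83×10²⁵ W.
S = L/(4πd²) = 1.05×10⁴ W m⁻².
Energy balance: absorbed = emitted ⇒ πR²·S(1−A) = 4πR²·σT_eq⁴, so T_eq⁴ = S(1−A)/(4σ).
T_eq = [1.05×10⁴ × 0.50 / (4 × 5.67×10⁻⁸)]^(1/4) = (2.31×10¹⁰)^(1/4) = 390 K.

T_eq ≈ 390 K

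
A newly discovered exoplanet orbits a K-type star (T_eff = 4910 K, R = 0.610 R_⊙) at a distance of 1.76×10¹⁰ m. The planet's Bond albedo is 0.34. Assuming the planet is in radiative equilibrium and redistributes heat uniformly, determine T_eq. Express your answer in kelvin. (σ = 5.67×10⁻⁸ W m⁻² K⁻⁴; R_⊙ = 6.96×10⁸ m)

T_eq ≈ 486 K

R_⋆ = 0.610 × 6.96×10⁸ = 4.25×10⁸ m.
L = 4πR_⋆²σT_⋆⁴ = 4π(4.25×10⁸)² × 5.67×10⁻⁸ × (4910)⁴ = 7.46×10²⁵ W.
S = L/(4πd²) = 1.92×10⁴ W m⁻².
Energy balance: absorbed = emitted ⇒ πR²·S(1−A) = 4πR²·σT_eq⁴, so T_eq⁴ = S(1−A)/(4σ).
T_eq = [1.92×10⁴ × 0.66 / (4 × 5.67×10⁻⁸)]^(1/4) = (5.58×10¹⁰)^(1/4) = 486 K.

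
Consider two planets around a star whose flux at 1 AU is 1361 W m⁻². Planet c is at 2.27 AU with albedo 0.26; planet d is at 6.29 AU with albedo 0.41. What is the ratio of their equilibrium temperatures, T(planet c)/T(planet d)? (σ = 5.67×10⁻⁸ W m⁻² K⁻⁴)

T_eq = [S₀(1−A)/(4σd²)]^(1/4), so T ∝ (1−A)^(1/4) / √d.
T₁ = [1361×0.74/(4×5.67×10⁻⁸×2.27²)]^(1/4) = 171.34 K.
T₂ = [1361×0.59/(4×5.67×10⁻⁸×6.29²)]^(1/4) = 97.26 K.

T₁/T₂ ≈ 1.762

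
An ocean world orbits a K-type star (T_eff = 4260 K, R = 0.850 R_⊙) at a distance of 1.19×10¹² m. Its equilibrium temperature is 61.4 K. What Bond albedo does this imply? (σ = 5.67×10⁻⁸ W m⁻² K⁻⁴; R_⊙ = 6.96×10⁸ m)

A ≈ 0.30

R_⋆ = 0.850 × 6.96×10⁸ = 5.92×10⁸ m.
L = 4πR_⋆²σT_⋆⁴ = 4π(5.92×10⁸)² × 5.67×10⁻⁸ × (4260)⁴ = 8.21×10²⁵ W.
S = L/(4πd²) = 4.62 W m⁻².
From T_eq⁴ = S(1−A)/(4σ): 1−A = 4σT_eq⁴/S.
1−A = 4 × 5.67×10⁻⁸ × (61.4)⁴ / 4.62 = 0.698.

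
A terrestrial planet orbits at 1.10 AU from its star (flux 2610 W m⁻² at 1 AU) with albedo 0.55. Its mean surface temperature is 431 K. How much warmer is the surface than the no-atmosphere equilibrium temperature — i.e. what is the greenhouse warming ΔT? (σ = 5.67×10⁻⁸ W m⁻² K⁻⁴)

S = 2610/1.10² = 2157 W m⁻².
T_eq = [S(1−A)/(4σ)]^(1/4) = [2157×0.45/(4×5.67×10⁻⁸)]^(1/4) = 255.8 K.
ΔT = T_surf − T_eq = 431 − 255.8.

ΔT ≈ 175.2 K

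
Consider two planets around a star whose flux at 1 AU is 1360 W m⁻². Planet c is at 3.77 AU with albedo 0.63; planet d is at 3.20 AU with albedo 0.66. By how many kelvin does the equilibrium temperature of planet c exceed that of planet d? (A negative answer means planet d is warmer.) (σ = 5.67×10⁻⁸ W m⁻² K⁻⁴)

ΔT ≈ -7.0 K

T_eq = [S₀(1−A)/(4σd²)]^(1/4), so T ∝ (1−A)^(1/4) / √d.
T₁ = [1360×0.37/(4×5.67×10⁻⁸×3.77²)]^(1/4) = 111.78 K.
T₂ = [1360×0.34/(4×5.67×10⁻⁸×3.20²)]^(1/4) = 118.79 K.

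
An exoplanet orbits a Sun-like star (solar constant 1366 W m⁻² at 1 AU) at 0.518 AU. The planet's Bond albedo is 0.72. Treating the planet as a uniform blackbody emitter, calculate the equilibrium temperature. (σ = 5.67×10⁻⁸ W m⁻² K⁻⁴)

Flux at 0.518 AU: S = 1366/0.518² = 5090 W m⁻².
Energy balance: absorbed = emitted ⇒ πR²·S(1−A) = 4πR²·σT_eq⁴, so T_eq⁴ = S(1−A)/(4σ).
T_eq = [5090 × 0.28 / (4 × 5.67×10⁻⁸)]^(1/4) = (6.29×10⁹)^(1/4) = 282 K.

T_eq ≈ 282 K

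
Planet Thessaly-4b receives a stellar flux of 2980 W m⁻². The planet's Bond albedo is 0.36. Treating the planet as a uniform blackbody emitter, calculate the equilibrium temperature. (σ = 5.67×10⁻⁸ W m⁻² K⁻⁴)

Energy balance: absorbed = emitted ⇒ πR²·S(1−A) = 4πR²·σT_eq⁴, so T_eq⁴ = S(1−A)/(4σ).
T_eq = [2980 × 0.64 / (4 × 5.67×10⁻⁸)]^(1/4) = (8.41×10⁹)^(1/4) = 303 K.

T_eq ≈ 303 K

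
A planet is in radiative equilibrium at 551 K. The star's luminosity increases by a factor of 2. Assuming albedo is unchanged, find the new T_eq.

T_eq ≈ 655 K

T_eq ∝ L^(1/4) · d^(−1/2).
T′ = 551 × 2^(1/4) = 655 K.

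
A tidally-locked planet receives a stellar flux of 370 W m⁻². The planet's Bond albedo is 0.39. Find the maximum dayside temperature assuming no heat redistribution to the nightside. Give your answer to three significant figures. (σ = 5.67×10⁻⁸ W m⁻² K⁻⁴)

T_ss ≈ 251 K

With no redistribution each surface element balances locally: S(1−A) = σT⁴.
T = [370 × 0.61 / 5.67×10⁻⁸]^(1/4) = (3.98×10⁹)^(1/4) = 251 K.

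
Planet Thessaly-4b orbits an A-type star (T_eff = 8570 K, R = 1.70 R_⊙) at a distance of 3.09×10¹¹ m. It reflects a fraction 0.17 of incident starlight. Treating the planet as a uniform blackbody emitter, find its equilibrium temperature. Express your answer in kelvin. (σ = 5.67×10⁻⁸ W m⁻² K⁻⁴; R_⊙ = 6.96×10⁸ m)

T_eq ≈ 358 K

R_⋆ = 1.70 × 6.96×10⁸ = 1.18×10⁹ m.
L = 4πR_⋆²σT_⋆⁴ = 4π(1.18×10⁹)² × 5.67×10⁻⁸ × (8570)⁴ = 5.38×10²⁷ W.
S = L/(4πd²) = 4480 W m⁻².
Energy balance: absorbed = emitted ⇒ πR²·S(1−A) = 4πR²·σT_eq⁴, so T_eq⁴ = S(1−A)/(4σ).
T_eq = [4480 × 0.83 / (4 × 5.67×10⁻⁸)]^(1/4) = (1.64×10¹⁰)^(1/4) = 358 K.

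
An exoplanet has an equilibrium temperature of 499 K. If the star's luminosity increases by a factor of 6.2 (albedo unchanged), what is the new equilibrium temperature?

T_eq ≈ 787 K

T_eq ∝ L^(1/4) · d^(−1/2).
T′ = 499 × 6.2^(1/4) = 787 K.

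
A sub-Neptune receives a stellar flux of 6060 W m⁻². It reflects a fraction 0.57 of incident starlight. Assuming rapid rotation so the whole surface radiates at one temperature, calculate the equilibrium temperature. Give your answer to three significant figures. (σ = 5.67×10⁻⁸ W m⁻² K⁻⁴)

Energy balance: absorbed = emitted ⇒ πR²·S(1−A) = 4πR²·σT_eq⁴, so T_eq⁴ = S(1−A)/(4σ).
T_eq = [6060 × 0.43 / (4 × 5.67×10⁻⁸)]^(1/4) = (1.15×10¹⁰)^(1/4) = 327 K.

T_eq ≈ 327 K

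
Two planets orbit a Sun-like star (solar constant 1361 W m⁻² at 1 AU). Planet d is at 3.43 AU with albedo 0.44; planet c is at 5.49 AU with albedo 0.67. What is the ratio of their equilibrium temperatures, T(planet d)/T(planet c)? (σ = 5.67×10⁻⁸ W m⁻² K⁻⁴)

T_eq = [S₀(1−A)/(4σd²)]^(1/4), so T ∝ (1−A)^(1/4) / √d.
T₁ = [1361×0.56/(4×5.67×10⁻⁸×3.43²)]^(1/4) = 130.00 K.
T₂ = [1361×0.33/(4×5.67×10⁻⁸×5.49²)]^(1/4) = 90.03 K.

T₁/T₂ ≈ 1.444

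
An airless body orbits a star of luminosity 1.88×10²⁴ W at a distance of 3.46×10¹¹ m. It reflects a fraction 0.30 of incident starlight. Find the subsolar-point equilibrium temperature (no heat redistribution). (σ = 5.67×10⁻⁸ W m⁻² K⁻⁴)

T_ss ≈ 62.7 K

Flux: S = L/(4πd²) = 1.88×10²⁴/(4π×(3.46×10¹¹)²) = 1.25 W m⁻².
At the subsolar point the surface absorbs S(1−A) and emits σT⁴ per unit area — no factor of 4, since only the local patch is in balance.
T = [1.25 × 0.70 / 5.67×10⁻⁸]^(1/4) = (1.54×10⁷)^(1/4) = 62.7 K.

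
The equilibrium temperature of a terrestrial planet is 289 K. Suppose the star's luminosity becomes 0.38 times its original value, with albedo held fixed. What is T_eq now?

T_eq ∝ L^(1/4) · d^(−1/2).
T′ = 289 × 0.38^(1/4) = 227 K.

T_eq ≈ 227 K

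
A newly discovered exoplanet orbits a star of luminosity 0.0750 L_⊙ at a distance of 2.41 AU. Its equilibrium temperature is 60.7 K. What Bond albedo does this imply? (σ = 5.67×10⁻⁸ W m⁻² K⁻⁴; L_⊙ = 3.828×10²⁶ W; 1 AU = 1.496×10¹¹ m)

A ≈ 0.82

d = 2.41 AU = 3.61×10¹¹ m.
L = 0.0750 × 3.828×10²⁶ = 2.87×10²⁵ W.
Flux: S = L/(4πd²) = 2.87×10²⁵/(4π×(3.61×10¹¹)²) = 17.6 W m⁻².
From T_eq⁴ = S(1−A)/(4σ): 1−A = 4σT_eq⁴/S.
1−A = 4 × 5.67×10⁻⁸ × (60.7)⁴ / 17.6 = 0.175.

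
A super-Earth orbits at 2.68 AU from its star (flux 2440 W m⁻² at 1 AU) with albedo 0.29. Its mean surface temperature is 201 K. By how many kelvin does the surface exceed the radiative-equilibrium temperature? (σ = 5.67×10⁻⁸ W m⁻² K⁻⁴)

ΔT ≈ 20.4 K

S = 2440/2.68² = 339.7 W m⁻².
T_eq = [S(1−A)/(4σ)]^(1/4) = [339.7×0.71/(4×5.67×10⁻⁸)]^(1/4) = 180.6 K.
ΔT = T_surf − T_eq = 201 − 180.6.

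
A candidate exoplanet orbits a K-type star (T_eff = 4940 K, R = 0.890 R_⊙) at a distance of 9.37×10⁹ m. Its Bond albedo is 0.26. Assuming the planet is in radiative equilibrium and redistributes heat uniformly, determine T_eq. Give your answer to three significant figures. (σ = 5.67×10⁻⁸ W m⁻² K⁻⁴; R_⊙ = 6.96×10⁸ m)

R_⋆ = 0.890 × 6.96×10⁸ = 6.19×10⁸ m.
L = 4πR_⋆²σT_⋆⁴ = 4π(6.19×10⁸)² × 5.67×10⁻⁸ × (4940)⁴ = 1.63×10²⁶ W.
S = L/(4πd²) = 1.48×10⁵ W m⁻².
Energy balance: absorbed = emitted ⇒ πR²·S(1−A) = 4πR²·σT_eq⁴, so T_eq⁴ = S(1−A)/(4σ).
T_eq = [1.48×10⁵ × 0.74 / (4 × 5.67×10⁻⁸)]^(1/4) = (4.82×10¹¹)^(1/4) = 833 K.

T_eq ≈ 833 K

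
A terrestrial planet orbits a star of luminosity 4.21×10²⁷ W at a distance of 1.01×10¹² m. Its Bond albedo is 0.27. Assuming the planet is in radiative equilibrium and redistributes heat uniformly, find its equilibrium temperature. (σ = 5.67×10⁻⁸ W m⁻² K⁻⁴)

Flux: S = L/(4πd²) = 4.21×10²⁷/(4π×(1.01×10¹²)²) = 328 W m⁻².
Energy balance: absorbed = emitted ⇒ πR²·S(1−A) = 4πR²·σT_eq⁴, so T_eq⁴ = S(1−A)/(4σ).
T_eq = [328 × 0.73 / (4 × 5.67×10⁻⁸)]^(1/4) = (1.06×10⁹)^(1/4) = 180 K.

T_eq ≈ 180 K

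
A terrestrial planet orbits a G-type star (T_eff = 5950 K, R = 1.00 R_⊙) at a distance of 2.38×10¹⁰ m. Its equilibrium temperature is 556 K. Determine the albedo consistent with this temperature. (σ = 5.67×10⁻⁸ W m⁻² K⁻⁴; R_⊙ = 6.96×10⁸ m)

R_⋆ = 1.00 × 6.96×10⁸ = 6.96×10⁸ m.
L = 4πR_⋆²σT_⋆⁴ = 4π(6.96×10⁸)² × 5.67×10⁻⁸ × (5950)⁴ = 4.33×10²⁶ W.
S = L/(4πd²) = 6.08×10⁴ W m⁻².
From T_eq⁴ = S(1−A)/(4σ): 1−A = 4σT_eq⁴/S.
1−A = 4 × 5.67×10⁻⁸ × (556)⁴ / 6.08×10⁴ = 0.357.

A ≈ 0.64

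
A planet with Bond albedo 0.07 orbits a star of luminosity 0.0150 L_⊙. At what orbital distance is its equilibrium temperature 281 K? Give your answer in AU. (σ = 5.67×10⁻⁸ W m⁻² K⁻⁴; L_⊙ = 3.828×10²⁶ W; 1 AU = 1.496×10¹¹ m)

d ≈ 0.116 AU

L = 0.0150 × 3.828×10²⁶ = 5.74×10²⁴ W.
From T_eq⁴ = L(1−A)/(16πσd²): d = √[L(1−A)/(16πσT_eq⁴)].
d = √[5.74×10²⁴ × 0.93 / (16π × 5.67×10⁻⁸ × (281)⁴)] = 1.73×10¹⁰ m = 0.116 AU.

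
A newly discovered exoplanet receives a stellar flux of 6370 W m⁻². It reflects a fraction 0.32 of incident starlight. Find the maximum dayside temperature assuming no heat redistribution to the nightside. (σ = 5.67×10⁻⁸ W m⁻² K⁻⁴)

T_ss ≈ 526 K

With no redistribution each surface element balances locally: S(1−A) = σT⁴.
T = [6370 × 0.68 / 5.67×10⁻⁸]^(1/4) = (7.64×10¹⁰)^(1/4) = 526 K.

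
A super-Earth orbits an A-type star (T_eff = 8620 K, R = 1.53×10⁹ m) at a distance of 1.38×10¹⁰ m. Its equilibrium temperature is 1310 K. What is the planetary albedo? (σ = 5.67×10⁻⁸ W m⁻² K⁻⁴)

L = 4πR_⋆²σT_⋆⁴ = 4π(1.53×10⁹)² × 5.67×10⁻⁸ × (8620)⁴ = 9.21×10²⁷ W.
S = L/(4πd²) = 3.85×10⁶ W m⁻².
From T_eq⁴ = S(1−A)/(4σ): 1−A = 4σT_eq⁴/S.
1−A = 4 × 5.67×10⁻⁸ × (1310)⁴ / 3.85×10⁶ = 0.174.

A ≈ 0.83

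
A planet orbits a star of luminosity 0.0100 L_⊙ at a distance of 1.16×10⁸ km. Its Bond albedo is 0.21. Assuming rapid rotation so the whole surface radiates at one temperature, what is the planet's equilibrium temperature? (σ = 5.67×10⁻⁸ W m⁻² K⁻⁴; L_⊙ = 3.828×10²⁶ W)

T_eq ≈ 94.2 K

d = 1.16×10⁸ km = 1.16×10¹¹ m.
L = 0.0100 × 3.828×10²⁶ = 3.83×10²⁴ W.
Flux: S = L/(4πd²) = 3.83×10²⁴/(4π×(1.16×10¹¹)²) = 22.6 W m⁻².
Energy balance: absorbed = emitted ⇒ πR²·S(1−A) = 4πR²·σT_eq⁴, so T_eq⁴ = S(1−A)/(4σ).
T_eq = [22.6 × 0.79 / (4 × 5.67×10⁻⁸)]^(1/4) = (7.89×10⁷)^(1/4) = 94.2 K.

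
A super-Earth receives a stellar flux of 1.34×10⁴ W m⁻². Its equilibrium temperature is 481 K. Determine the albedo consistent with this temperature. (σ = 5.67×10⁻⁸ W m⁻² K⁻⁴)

From T_eq⁴ = S(1−A)/(4σ): 1−A = 4σT_eq⁴/S.
1−A = 4 × 5.67×10⁻⁸ × (481)⁴ / 1.34×10⁴ = 0.906.

A ≈ 0.09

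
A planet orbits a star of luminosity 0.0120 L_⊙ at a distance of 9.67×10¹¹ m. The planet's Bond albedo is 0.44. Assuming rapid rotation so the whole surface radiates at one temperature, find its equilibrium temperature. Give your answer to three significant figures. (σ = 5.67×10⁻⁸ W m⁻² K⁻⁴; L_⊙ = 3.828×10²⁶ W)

L = 0.0120 × 3.828×10²⁶ = 4.59×10²⁴ W.
Flux: S = L/(4πd²) = 4.59×10²⁴/(4π×(9.67×10¹¹)²) = 0.391 W m⁻².
Energy balance: absorbed = emitted ⇒ πR²·S(1−A) = 4πR²·σT_eq⁴, so T_eq⁴ = S(1−A)/(4σ).
T_eq = [0.391 × 0.56 / (4 × 5.67×10⁻⁸)]^(1/4) = (9.65×10⁵)^(1/4) = 31.3 K.

T_eq ≈ 31.3 K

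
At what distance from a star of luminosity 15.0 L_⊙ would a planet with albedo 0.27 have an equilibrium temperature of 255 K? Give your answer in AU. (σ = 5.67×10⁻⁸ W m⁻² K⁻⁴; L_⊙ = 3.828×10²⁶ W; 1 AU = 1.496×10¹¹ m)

d ≈ 3.94 AU

L = 15.0 × 3.828×10²⁶ = 5.74×10²⁷ W.
From T_eq⁴ = L(1−A)/(16πσd²): d = √[L(1−A)/(16πσT_eq⁴)].
d = √[5.74×10²⁷ × 0.73 / (16π × 5.67×10⁻⁸ × (255)⁴)] = 5.90×10¹¹ m = 3.94 AU.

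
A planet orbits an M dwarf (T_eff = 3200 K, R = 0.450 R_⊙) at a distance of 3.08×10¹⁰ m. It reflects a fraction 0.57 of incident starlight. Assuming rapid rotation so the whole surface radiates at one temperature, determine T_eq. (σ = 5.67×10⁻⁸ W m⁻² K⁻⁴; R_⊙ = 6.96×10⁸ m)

T_eq ≈ 185 K

R_⋆ = 0.450 × 6.96×10⁸ = 3.13×10⁸ m.
L = 4πR_⋆²σT_⋆⁴ = 4π(3.13×10⁸)² × 5.67×10⁻⁸ × (3200)⁴ = 7.33×10²⁴ W.
S = L/(4πd²) = 615 W m⁻².
Energy balance: absorbed = emitted ⇒ πR²·S(1−A) = 4πR²·σT_eq⁴, so T_eq⁴ = S(1−A)/(4σ).
T_eq = [615 × 0.43 / (4 × 5.67×10⁻⁸)]^(1/4) = (1.17×10⁹)^(1/4) = 185 K.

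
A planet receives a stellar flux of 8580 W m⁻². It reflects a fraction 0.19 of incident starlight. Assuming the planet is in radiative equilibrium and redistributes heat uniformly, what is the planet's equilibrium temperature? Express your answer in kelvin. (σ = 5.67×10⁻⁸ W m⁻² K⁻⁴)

Energy balance: absorbed = emitted ⇒ πR²·S(1−A) = 4πR²·σT_eq⁴, so T_eq⁴ = S(1−A)/(4σ).
T_eq = [8580 × 0.81 / (4 × 5.67×10⁻⁸)]^(1/4) = (3.06×10¹⁰)^(1/4) = 418 K.

T_eq ≈ 418 K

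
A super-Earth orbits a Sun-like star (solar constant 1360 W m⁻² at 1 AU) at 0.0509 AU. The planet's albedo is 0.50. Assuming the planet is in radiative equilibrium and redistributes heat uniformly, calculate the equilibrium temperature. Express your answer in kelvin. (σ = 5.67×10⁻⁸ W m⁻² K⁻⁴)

Flux at 0.0509 AU: S = 1360/0.0509² = 5.25×10⁵ W m⁻².
Energy balance: absorbed = emitted ⇒ πR²·S(1−A) = 4πR²·σT_eq⁴, so T_eq⁴ = S(1−A)/(4σ).
T_eq = [5.25×10⁵ × 0.50 / (4 × 5.67×10⁻⁸)]^(1/4) = (1.16×10¹²)^(1/4) = 1040 K.

T_eq ≈ 1040 K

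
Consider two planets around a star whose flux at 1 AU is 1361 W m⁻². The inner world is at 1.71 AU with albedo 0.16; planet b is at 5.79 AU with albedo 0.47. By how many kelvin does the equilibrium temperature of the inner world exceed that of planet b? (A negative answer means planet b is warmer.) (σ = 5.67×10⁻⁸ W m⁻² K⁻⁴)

T_eq = [S₀(1−A)/(4σd²)]^(1/4), so T ∝ (1−A)^(1/4) / √d.
T₁ = [1361×0.84/(4×5.67×10⁻⁸×1.71²)]^(1/4) = 203.76 K.
T₂ = [1361×0.53/(4×5.67×10⁻⁸×5.79²)]^(1/4) = 98.69 K.

ΔT ≈ 105.1 K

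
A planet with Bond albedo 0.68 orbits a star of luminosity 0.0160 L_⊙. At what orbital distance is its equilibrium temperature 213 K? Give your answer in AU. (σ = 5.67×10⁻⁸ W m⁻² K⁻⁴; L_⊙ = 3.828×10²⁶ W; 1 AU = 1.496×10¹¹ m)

L = 0.0160 × 3.828×10²⁶ = 6.12×10²⁴ W.
From T_eq⁴ = L(1−A)/(16πσd²): d = √[L(1−A)/(16πσT_eq⁴)].
d = √[6.12×10²⁴ × 0.32 / (16π × 5.67×10⁻⁸ × (213)⁴)] = 1.83×10¹⁰ m = 0.122 AU.

d ≈ 0.122 AU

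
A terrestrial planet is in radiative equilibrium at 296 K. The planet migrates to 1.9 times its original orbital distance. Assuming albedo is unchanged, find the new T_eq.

T_eq ≈ 215 K

T_eq ∝ L^(1/4) · d^(−1/2).
T′ = 296 / 1.9^(1/2) = 215 K.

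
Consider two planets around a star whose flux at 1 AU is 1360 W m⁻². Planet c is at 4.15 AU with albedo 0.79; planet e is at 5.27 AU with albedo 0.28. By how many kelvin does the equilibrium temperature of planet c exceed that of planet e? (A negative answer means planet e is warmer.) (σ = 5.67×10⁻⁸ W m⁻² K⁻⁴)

ΔT ≈ -19.2 K

T_eq = [S₀(1−A)/(4σd²)]^(1/4), so T ∝ (1−A)^(1/4) / √d.
T₁ = [1360×0.21/(4×5.67×10⁻⁸×4.15²)]^(1/4) = 92.47 K.
T₂ = [1360×0.72/(4×5.67×10⁻⁸×5.27²)]^(1/4) = 111.66 K.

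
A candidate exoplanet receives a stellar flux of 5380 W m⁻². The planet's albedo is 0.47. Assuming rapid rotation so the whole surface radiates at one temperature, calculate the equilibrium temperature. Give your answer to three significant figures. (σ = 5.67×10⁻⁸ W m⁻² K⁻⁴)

T_eq ≈ 335 K

Energy balance: absorbed = emitted ⇒ πR²·S(1−A) = 4πR²·σT_eq⁴, so T_eq⁴ = S(1−A)/(4σ).
T_eq = [5380 × 0.53 / (4 × 5.67×10⁻⁸)]^(1/4) = (1.26×10¹⁰)^(1/4) = 335 K.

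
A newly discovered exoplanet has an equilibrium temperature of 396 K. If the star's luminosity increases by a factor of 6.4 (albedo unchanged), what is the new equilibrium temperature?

T_eq ∝ L^(1/4) · d^(−1/2).
T′ = 396 × 6.4^(1/4) = 630 K.

T_eq ≈ 630 K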